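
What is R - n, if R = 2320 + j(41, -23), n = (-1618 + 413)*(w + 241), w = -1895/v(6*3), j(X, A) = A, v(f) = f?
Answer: 2985161/18 ≈ 1.6584e+5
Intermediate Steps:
w = -1895/18 (w = -1895/(6*3) = -1895/18 ≈ -105.28)
n = -2943815/18 (n = (-1618 + 413)*(-1895/18 + 241) = -1205*2443/18 = -2943815/18 ≈ -1.6355e+5)
R = 2297 (R = 2320 - 23 = 2297)
R - n = 2297 - 1*(-2943815/18) = 2297 + 2943815/18 = 2985161/18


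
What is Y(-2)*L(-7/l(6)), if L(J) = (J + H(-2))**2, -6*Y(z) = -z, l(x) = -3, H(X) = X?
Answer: -1/27 ≈ -0.037037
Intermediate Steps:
Y(z) = z/6 (Y(z) = -(-1)*z/6 = z/6)
L(J) = (-2 + J)**2 (L(J) = (J - 2)**2 = (-2 + J)**2)
Y(-2)*L(-7/l(6)) = ((1/6)*(-2))*(-2 - 7/(-3))**2 = -(-2 - 7*(-1/3))**2/3 = -(-2 + 7/3)**2/3 = -(1/3)**2/3 = -1/3*1/9 = -1/27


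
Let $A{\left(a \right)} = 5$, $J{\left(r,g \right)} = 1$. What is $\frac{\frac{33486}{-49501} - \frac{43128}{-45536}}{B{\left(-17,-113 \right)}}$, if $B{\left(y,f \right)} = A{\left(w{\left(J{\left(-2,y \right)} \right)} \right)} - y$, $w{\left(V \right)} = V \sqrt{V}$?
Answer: $\frac{76257579}{6198713224} \approx 0.012302$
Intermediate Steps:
$w{\left(V \right)} = V^{\frac{3}{2}}$
$B{\left(y,f \right)} = 5 - y$
$\frac{\frac{33486}{-49501} - \frac{43128}{-45536}}{B{\left(-17,-113 \right)}} = \frac{\frac{33486}{-49501} - \frac{43128}{-45536}}{5 - -17} = \frac{33486 \left(- \frac{1}{49501}\right) - - \frac{5391}{5692}}{5 + 17} = \frac{- \frac{33486}{49501} + \frac{5391}{5692}}{22} = \frac{76257579}{281759692} \cdot \frac{1}{22} = \frac{76257579}{6198713224}$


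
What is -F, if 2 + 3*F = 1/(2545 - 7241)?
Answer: 3131/4696 ≈ 0.66674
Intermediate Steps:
F = -3131/4696 (F = -2/3 + 1/(3*(2545 - 7241)) = -2/3 + (1/3)/(-4696) = -2/3 + (1/3)*(-1/4696) = -2/3 - 1/14088 = -3131/4696 ≈ -0.66674)
-F = -1*(-3131/4696) = 3131/4696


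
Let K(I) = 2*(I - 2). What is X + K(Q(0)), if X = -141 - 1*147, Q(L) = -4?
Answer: -300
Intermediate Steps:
K(I) = -4 + 2*I (K(I) = 2*(-2 + I) = -4 + 2*I)
X = -288 (X = -141 - 147 = -288)
X + K(Q(0)) = -288 + (-4 + 2*(-4)) = -288 + (-4 - 8) = -288 - 12 = -300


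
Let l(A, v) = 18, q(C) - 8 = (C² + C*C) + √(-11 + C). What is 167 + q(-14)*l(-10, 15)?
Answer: 7367 + 90*I ≈ 7367.0 + 90.0*I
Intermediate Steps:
q(C) = 8 + √(-11 + C) + 2*C² (q(C) = 8 + ((C² + C*C) + √(-11 + C)) = 8 + ((C² + C²) + √(-11 + C)) = 8 + (2*C² + √(-11 + C)) = 8 + (√(-11 + C) + 2*C²) = 8 + √(-11 + C) + 2*C²)
167 + q(-14)*l(-10, 15) = 167 + (8 + √(-11 - 14) + 2*(-14)²)*18 = 167 + (8 + √(-25) + 2*196)*18 = 167 + (8 + 5*I + 392)*18 = 167 + (400 + 5*I)*18 = 167 + (7200 + 90*I) = 7367 + 90*I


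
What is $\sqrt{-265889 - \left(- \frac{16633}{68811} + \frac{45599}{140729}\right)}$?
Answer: $\frac{i \sqrt{24933511528559856731090037}}{9683703219} \approx 515.64 i$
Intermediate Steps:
$\sqrt{-265889 - \left(- \frac{16633}{68811} + \frac{45599}{140729}\right)} = \sqrt{-265889 - \frac{796967332}{9683703219}} = \sqrt{- \frac{2574790962164023}{9683703219}} = \frac{i \sqrt{24933511528559856731090037}}{9683703219}$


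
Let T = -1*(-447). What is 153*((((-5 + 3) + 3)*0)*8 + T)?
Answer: 68391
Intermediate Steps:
T = 447
153*((((-5 + 3) + 3)*0)*8 + T) = 153*((((-5 + 3) + 3)*0)*8 + 447) = 153*(((-2 + 3)*0)*8 + 447) = 153*((1*0)*8 + 447) = 153*(0*8 + 447) = 153*(0 + 447) = 153*447 = 68391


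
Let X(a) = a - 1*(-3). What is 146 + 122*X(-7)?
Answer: -342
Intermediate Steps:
X(a) = 3 + a (X(a) = a + 3 = 3 + a)
146 + 122*X(-7) = 146 + 122*(3 - 7) = 146 + 122*(-4) = 146 - 488 = -342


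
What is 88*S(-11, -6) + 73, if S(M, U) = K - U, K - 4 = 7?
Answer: 1569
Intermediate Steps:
K = 11 (K = 4 + 7 = 11)
S(M, U) = 11 - U
88*S(-11, -6) + 73 = 88*(11 - 1*(-6)) + 73 = 88*(11 + 6) + 73 = 88*17 + 73 = 1496 + 73 = 1569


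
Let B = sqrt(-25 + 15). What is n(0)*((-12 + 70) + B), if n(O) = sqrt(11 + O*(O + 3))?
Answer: sqrt(11)*(58 + I*sqrt(10)) ≈ 192.36 + 10.488*I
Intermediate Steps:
B = I*sqrt(10) (B = sqrt(-10) = I*sqrt(10) ≈ 3.1623*I)
n(O) = sqrt(11 + O*(3 + O))
n(0)*((-12 + 70) + B) = sqrt(11 + 0**2 + 3*0)*((-12 + 70) + I*sqrt(10)) = sqrt(11 + 0 + 0)*(58 + I*sqrt(10)) = sqrt(11)*(58 + I*sqrt(10))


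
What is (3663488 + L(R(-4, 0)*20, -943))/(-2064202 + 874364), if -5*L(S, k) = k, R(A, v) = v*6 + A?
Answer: -18318383/5949190 ≈ -3.0791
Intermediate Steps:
R(A, v) = A + 6*v (R(A, v) = 6*v + A = A + 6*v)
L(S, k) = -k/5
(3663488 + L(R(-4, 0)*20, -943))/(-2064202 + 874364) = (3663488 - ⅕*(-943))/(-2064202 + 874364) = (3663488 + 943/5)/(-1189838) = (18318383/5)*(-1/1189838) = -18318383/5949190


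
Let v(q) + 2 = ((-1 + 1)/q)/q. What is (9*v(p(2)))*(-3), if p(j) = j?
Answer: 54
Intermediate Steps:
v(q) = -2 (v(q) = -2 + ((-1 + 1)/q)/q = -2 + (0/q)/q = -2 + 0/q = -2 + 0 = -2)
(9*v(p(2)))*(-3) = (9*(-2))*(-3) = -18*(-3) = 54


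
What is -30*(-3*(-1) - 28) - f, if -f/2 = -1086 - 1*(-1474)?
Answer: 1526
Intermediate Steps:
f = -776 (f = -2*(-1086 - 1*(-1474)) = -2*(-1086 + 1474) = -2*388 = -776)
-30*(-3*(-1) - 28) - f = -30*(-3*(-1) - 28) - 1*(-776) = -30*(3 - 28) + 776 = -30*(-25) + 776 = 750 + 776 = 1526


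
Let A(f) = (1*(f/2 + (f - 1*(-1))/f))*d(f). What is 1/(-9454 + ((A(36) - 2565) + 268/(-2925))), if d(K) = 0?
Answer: -2925/35155843 ≈ -8.3201e-5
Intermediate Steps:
A(f) = 0 (A(f) = (1*(f/2 + (f - 1*(-1))/f))*0 = (1*(f*(1/2) + (f + 1)/f))*0 = (1*(f/2 + (1 + f)/f))*0 = (f/2 + (1 + f)/f)*0 = 0)
1/(-9454 + ((A(36) - 2565) + 268/(-2925))) = 1/(-9454 + ((0 - 2565) + 268/(-2925))) = 1/(-9454 + (-2565 + 268*(-1/2925))) = 1/(-9454 + (-2565 - 268/2925)) = 1/(-9454 - 7502893/2925) = 1/(-35155843/2925) = -2925/35155843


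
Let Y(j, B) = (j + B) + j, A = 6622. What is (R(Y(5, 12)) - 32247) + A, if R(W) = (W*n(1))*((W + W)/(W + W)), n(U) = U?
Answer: -25603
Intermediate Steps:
Y(j, B) = B + 2*j (Y(j, B) = (B + j) + j = B + 2*j)
R(W) = W (R(W) = (W*1)*((W + W)/(W + W)) = W*((2*W)/((2*W))) = W*((2*W)*(1/(2*W))) = W*1 = W)
(R(Y(5, 12)) - 32247) + A = ((12 + 2*5) - 32247) + 6622 = ((12 + 10) - 32247) + 6622 = (22 - 32247) + 6622 = -32225 + 6622 = -25603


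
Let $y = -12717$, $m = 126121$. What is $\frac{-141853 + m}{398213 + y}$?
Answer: $- \frac{3933}{96374} \approx -0.04081$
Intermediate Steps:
$\frac{-141853 + m}{398213 + y} = \frac{-141853 + 126121}{398213 - 12717} = - \frac{15732}{385496} = \left(-15732\right) \frac{1}{385496} = - \frac{3933}{96374}$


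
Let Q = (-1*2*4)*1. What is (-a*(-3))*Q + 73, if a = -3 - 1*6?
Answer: 289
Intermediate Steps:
a = -9 (a = -3 - 6 = -9)
Q = -8 (Q = -2*4*1 = -8*1 = -8)
(-a*(-3))*Q + 73 = (-1*(-9)*(-3))*(-8) + 73 = (9*(-3))*(-8) + 73 = -27*(-8) + 73 = 216 + 73 = 289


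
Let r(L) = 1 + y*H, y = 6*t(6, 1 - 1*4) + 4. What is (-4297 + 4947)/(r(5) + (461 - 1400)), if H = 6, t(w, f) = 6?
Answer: -325/349 ≈ -0.93123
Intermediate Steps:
y = 40 (y = 6*6 + 4 = 36 + 4 = 40)
r(L) = 241 (r(L) = 1 + 40*6 = 1 + 240 = 241)
(-4297 + 4947)/(r(5) + (461 - 1400)) = (-4297 + 4947)/(241 + (461 - 1400)) = 650/(241 - 939) = 650/(-698) = 650*(-1/698) = -325/349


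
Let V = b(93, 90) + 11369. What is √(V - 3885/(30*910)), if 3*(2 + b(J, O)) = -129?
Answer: √191373195/130 ≈ 106.41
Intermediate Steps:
b(J, O) = -45 (b(J, O) = -2 + (⅓)*(-129) = -2 - 43 = -45)
V = 11324 (V = -45 + 11369 = 11324)
√(V - 3885/(30*910)) = √(11324 - 3885/(30*910)) = √(11324 - 3885/27300) = √(11324 - 3885*1/27300) = √(11324 - 37/260) = √(2944203/260) = √191373195/130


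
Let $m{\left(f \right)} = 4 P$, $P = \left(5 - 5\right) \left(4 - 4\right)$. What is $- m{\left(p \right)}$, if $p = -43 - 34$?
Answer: $0$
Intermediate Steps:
$p = -77$
$P = 0$ ($P = 0 \cdot 0 = 0$)
$m{\left(f \right)} = 0$ ($m{\left(f \right)} = 4 \cdot 0 = 0$)
$- m{\left(p \right)} = \left(-1\right) 0 = 0$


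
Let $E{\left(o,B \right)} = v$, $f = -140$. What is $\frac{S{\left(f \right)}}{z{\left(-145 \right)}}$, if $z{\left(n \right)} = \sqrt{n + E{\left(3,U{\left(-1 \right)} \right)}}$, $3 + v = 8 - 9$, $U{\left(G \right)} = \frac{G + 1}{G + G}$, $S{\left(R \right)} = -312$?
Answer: $\frac{312 i \sqrt{149}}{149} \approx 25.56 i$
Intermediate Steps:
$U{\left(G \right)} = \frac{1 + G}{2 G}$
$v = -4$ ($v = -3 + \left(8 - 9\right) = -3 - 1 = -4$)
$E{\left(o,B \right)} = -4$
$z{\left(n \right)} = \sqrt{-4 + n}$ ($z{\left(n \right)} = \sqrt{n - 4} = \sqrt{-4 + n}$)
$\frac{S{\left(f \right)}}{z{\left(-145 \right)}} = - \frac{312}{\sqrt{-4 - 145}} = - \frac{312}{\sqrt{-149}} = - \frac{312}{i \sqrt{149}} = - 312 \left(- \frac{i \sqrt{149}}{149}\right) = \frac{312 i \sqrt{149}}{149}$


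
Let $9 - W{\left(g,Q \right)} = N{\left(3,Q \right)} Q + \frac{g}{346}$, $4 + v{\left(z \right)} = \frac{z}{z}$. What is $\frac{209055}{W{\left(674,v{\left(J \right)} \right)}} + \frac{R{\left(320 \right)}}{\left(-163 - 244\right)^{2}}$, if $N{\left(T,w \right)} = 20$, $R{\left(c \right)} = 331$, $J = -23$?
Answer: $\frac{1198190176567}{384305680} \approx 3117.8$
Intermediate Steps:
$v{\left(z \right)} = -3$ ($v{\left(z \right)} = -4 + \frac{z}{z} = -4 + 1 = -3$)
$W{\left(g,Q \right)} = 9 - 20 Q - \frac{g}{346}$ ($W{\left(g,Q \right)} = 9 - \left(20 Q + \frac{g}{346}\right) = 9 - 20 Q - \frac{g}{346}$)
$\frac{209055}{W{\left(674,v{\left(J \right)} \right)}} + \frac{R{\left(320 \right)}}{\left(-163 - 244\right)^{2}} = \frac{209055}{9 - -60 - \frac{337}{173}} + \frac{331}{\left(-163 - 244\right)^{2}} = \frac{209055}{9 + 60 - \frac{337}{173}} + \frac{331}{\left(-407\right)^{2}} = \frac{209055}{\frac{11600}{173}} + \frac{331}{165649} = 209055 \cdot \frac{173}{11600} + 331 \cdot \frac{1}{165649} = \frac{7233303}{2320} + \frac{331}{165649} = \frac{1198190176567}{384305680}$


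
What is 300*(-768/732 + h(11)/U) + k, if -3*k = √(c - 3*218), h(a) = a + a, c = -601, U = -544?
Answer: -1355925/4148 - I*√1255/3 ≈ -326.89 - 11.809*I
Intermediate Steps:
h(a) = 2*a
k = -I*√1255/3 (k = -√(-601 - 3*218)/3 = -√(-601 - 654)/3 = -I*√1255/3 ≈ -11.809*I)
300*(-768/732 + h(11)/U) + k = 300*(-768/732 + (2*11)/(-544)) - I*√1255/3 = 300*(-768*1/732 + 22*(-1/544)) - I*√1255/3 = 300*(-64/61 - 11/272) - I*√1255/3 = 300*(-18079/16592) - I*√1255/3 = -1355925/4148 - I*√1255/3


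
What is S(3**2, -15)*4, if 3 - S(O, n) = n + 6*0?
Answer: 72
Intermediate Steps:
S(O, n) = 3 - n (S(O, n) = 3 - (n + 6*0) = 3 - (n + 0) = 3 - n)
S(3**2, -15)*4 = (3 - 1*(-15))*4 = (3 + 15)*4 = 18*4 = 72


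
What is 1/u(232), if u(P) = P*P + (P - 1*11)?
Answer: 1/54045 ≈ 1.8503e-5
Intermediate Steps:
u(P) = -11 + P + P² (u(P) = P² + (P - 11) = P² + (-11 + P) = -11 + P + P²)
1/u(232) = 1/(-11 + 232 + 232²) = 1/(-11 + 232 + 53824) = 1/54045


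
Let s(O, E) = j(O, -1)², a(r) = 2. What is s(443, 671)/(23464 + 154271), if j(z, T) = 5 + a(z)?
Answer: 49/177735 ≈ 0.00027569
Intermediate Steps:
j(z, T) = 7 (j(z, T) = 5 + 2 = 7)
s(O, E) = 49 (s(O, E) = 7² = 49)
s(443, 671)/(23464 + 154271) = 49/(23464 + 154271) = 49/177735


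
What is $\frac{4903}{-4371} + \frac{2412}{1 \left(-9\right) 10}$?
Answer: $- \frac{610229}{21855} \approx -27.922$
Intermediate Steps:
$\frac{4903}{-4371} + \frac{2412}{1 \left(-9\right) 10} = 4903 \left(- \frac{1}{4371}\right) + \frac{2412}{\left(-9\right) 10} = - \frac{4903}{4371} + \frac{2412}{-90} = - \frac{4903}{4371} + 2412 \left(- \frac{1}{90}\right) = - \frac{4903}{4371} - \frac{134}{5} = - \frac{610229}{21855}$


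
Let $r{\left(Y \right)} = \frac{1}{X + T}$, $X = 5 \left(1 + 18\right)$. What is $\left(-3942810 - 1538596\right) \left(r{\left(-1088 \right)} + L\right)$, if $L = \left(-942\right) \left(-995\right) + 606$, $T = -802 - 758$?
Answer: $- \frac{7531548530520434}{1465} \approx -5.141 \cdot 10^{12}$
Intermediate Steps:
$X = 95$ ($X = 5 \cdot 19 = 95$)
$T = -1560$ ($T = -802 - 758 = -1560$)
$r{\left(Y \right)} = - \frac{1}{1465}$ ($r{\left(Y \right)} = \frac{1}{95 - 1560} = \frac{1}{-1465} = - \frac{1}{1465}$)
$L = 937896$ ($L = 937290 + 606 = 937896$)
$\left(-3942810 - 1538596\right) \left(r{\left(-1088 \right)} + L\right) = \left(-3942810 - 1538596\right) \left(- \frac{1}{1465} + 937896\right) = \left(-5481406\right) \frac{1374017639}{1465} = - \frac{7531548530520434}{1465}$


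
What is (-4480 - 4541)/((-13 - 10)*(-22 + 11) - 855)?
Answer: 9021/602 ≈ 14.985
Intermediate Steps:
(-4480 - 4541)/((-13 - 10)*(-22 + 11) - 855) = -9021/(-23*(-11) - 855) = -9021/(253 - 855) = -9021/(-602) = -9021*(-1/602) = 9021/602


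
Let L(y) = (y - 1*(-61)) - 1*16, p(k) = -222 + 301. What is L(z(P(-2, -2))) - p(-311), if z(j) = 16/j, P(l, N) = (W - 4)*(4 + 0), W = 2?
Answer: -36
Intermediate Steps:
P(l, N) = -8 (P(l, N) = (2 - 4)*(4 + 0) = -2*4 = -8)
p(k) = 79
L(y) = 45 + y (L(y) = (y + 61) - 16 = (61 + y) - 16 = 45 + y)
L(z(P(-2, -2))) - p(-311) = (45 + 16/(-8)) - 1*79 = (45 + 16*(-⅛)) - 79 = (45 - 2) - 79 = 43 - 79 = -36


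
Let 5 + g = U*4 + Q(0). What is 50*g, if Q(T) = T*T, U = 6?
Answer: 950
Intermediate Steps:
Q(T) = T**2
g = 19 (g = -5 + (6*4 + 0**2) = -5 + (24 + 0) = -5 + 24 = 19)
50*g = 50*19 = 950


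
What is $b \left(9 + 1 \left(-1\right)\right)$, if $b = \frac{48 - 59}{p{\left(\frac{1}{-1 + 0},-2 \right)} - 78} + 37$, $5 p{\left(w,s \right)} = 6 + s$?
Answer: $\frac{57348}{193} \approx 297.14$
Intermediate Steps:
$p{\left(w,s \right)} = \frac{6}{5} + \frac{s}{5}$ ($p{\left(w,s \right)} = \frac{6 + s}{5} = \frac{6}{5} + \frac{s}{5}$)
$b = \frac{14337}{386}$ ($b = \frac{48 - 59}{\left(\frac{6}{5} + \frac{1}{5} \left(-2\right)\right) - 78} + 37 = - \frac{11}{\left(\frac{6}{5} - \frac{2}{5}\right) - 78} + 37 = - \frac{11}{\frac{4}{5} - 78} + 37 = - \frac{11}{- \frac{386}{5}} + 37 = \left(-11\right) \left(- \frac{5}{386}\right) + 37 = \frac{55}{386} + 37 = \frac{14337}{386} \approx 37.142$)
$b \left(9 + 1 \left(-1\right)\right) = \frac{14337 \left(9 + 1 \left(-1\right)\right)}{386} = \frac{14337 \left(9 - 1\right)}{386} = \frac{14337}{386} \cdot 8 = \frac{57348}{193}$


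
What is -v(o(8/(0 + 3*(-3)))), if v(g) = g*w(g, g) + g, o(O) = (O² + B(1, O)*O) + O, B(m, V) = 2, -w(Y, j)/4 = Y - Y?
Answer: 152/81 ≈ 1.8765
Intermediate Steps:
w(Y, j) = 0 (w(Y, j) = -4*(Y - Y) = -4*0 = 0)
o(O) = O² + 3*O (o(O) = (O² + 2*O) + O = O² + 3*O)
v(g) = g (v(g) = g*0 + g = 0 + g = g)
-v(o(8/(0 + 3*(-3)))) = -8/(0 + 3*(-3))*(3 + 8/(0 + 3*(-3))) = -8/(0 - 9)*(3 + 8/(0 - 9)) = -8/(-9)*(3 + 8/(-9)) = -8*(-⅑)*(3 + 8*(-⅑)) = -(-8)*(3 - 8/9)/9 = -(-8)*19/(9*9) = -1*(-152/81) = 152/81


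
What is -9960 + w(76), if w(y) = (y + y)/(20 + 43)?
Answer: -627328/63 ≈ -9957.6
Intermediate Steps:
w(y) = 2*y/63 (w(y) = (2*y)/63 = (2*y)*(1/63) = 2*y/63)
-9960 + w(76) = -9960 + (2/63)*76 = -9960 + 152/63 = -627328/63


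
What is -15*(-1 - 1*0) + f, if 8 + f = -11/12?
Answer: 73/12 ≈ 6.0833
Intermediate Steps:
f = -107/12 (f = -8 - 11/12 = -107/12 ≈ -8.9167)
-15*(-1 - 1*0) + f = -15*(-1 - 1*0) - 107/12 = -15*(-1 + 0) - 107/12 = -15*(-1) - 107/12 = 15 - 107/12 = 73/12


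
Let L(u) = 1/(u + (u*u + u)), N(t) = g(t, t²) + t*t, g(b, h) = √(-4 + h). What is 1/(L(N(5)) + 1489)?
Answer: 636744744/948113960161 + 52*√21/948113960161 ≈ 0.00067159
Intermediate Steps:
N(t) = t² + √(-4 + t²) (N(t) = √(-4 + t²) + t*t = √(-4 + t²) + t² = t² + √(-4 + t²))
L(u) = 1/(u² + 2*u) (L(u) = 1/(u + (u² + u)) = 1/(u + (u + u²)) = 1/(u² + 2*u))
1/(L(N(5)) + 1489) = 1/(1/((5² + √(-4 + 5²))*(2 + (5² + √(-4 + 5²)))) + 1489) = 1/(1/((25 + √(-4 + 25))*(2 + (25 + √(-4 + 25)))) + 1489) = 1/(1/((25 + √21)*(2 + (25 + √21))) + 1489) = 1/(1/((25 + √21)*(27 + √21)) + 1489) = 1/(1489 + 1/((25 + √21)*(27 + √21)))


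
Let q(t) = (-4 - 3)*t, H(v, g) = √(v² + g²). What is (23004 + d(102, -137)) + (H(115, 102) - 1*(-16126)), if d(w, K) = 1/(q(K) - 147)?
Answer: 31773561/812 + √23629 ≈ 39284.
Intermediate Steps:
H(v, g) = √(g² + v²)
q(t) = -7*t
d(w, K) = 1/(-147 - 7*K) (d(w, K) = 1/(-7*K - 147) = 1/(-147 - 7*K))
(23004 + d(102, -137)) + (H(115, 102) - 1*(-16126)) = (23004 - 1/(147 + 7*(-137))) + (√(102² + 115²) - 1*(-16126)) = (23004 - 1/(147 - 959)) + (√(10404 + 13225) + 16126) = (23004 - 1/(-812)) + (√23629 + 16126) = (23004 - 1*(-1/812)) + (16126 + √23629) = (23004 + 1/812) + (16126 + √23629) = 18679249/812 + (16126 + √23629) = 31773561/812 + √23629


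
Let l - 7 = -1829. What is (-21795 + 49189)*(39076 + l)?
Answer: 1020536076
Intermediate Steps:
l = -1822 (l = 7 - 1829 = -1822)
(-21795 + 49189)*(39076 + l) = (-21795 + 49189)*(39076 - 1822) = 27394*37254 = 1020536076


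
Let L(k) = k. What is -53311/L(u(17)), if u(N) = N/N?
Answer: -53311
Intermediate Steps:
u(N) = 1
-53311/L(u(17)) = -53311/1 = -53311*1 = -53311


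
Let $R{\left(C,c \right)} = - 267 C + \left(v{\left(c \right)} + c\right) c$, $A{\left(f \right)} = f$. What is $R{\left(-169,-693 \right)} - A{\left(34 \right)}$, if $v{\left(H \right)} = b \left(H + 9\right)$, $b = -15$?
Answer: $-6584842$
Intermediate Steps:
$v{\left(H \right)} = -135 - 15 H$ ($v{\left(H \right)} = - 15 \left(H + 9\right) = - 15 \left(9 + H\right) = -135 - 15 H$)
$R{\left(C,c \right)} = - 267 C + c \left(-135 - 14 c\right)$ ($R{\left(C,c \right)} = - 267 C + \left(\left(-135 - 15 c\right) + c\right) c = - 267 C + \left(-135 - 14 c\right) c = - 267 C + c \left(-135 - 14 c\right)$)
$R{\left(-169,-693 \right)} - A{\left(34 \right)} = \left(\left(-267\right) \left(-169\right) - -93555 - 14 \left(-693\right)^{2}\right) - 34 = \left(45123 + 93555 - 6723486\right) - 34 = -6584808 - 34 = -6584842$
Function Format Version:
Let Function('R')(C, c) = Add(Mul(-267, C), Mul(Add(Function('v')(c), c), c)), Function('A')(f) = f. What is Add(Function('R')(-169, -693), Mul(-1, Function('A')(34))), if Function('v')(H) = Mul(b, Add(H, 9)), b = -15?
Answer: -6584842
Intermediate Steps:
Function('v')(H) = Add(-135, Mul(-15, H)) (Function('v')(H) = Mul(-15, Add(H, 9)) = Mul(-15, Add(9, H)) = Add(-135, Mul(-15, H)))
Function('R')(C, c) = Add(Mul(-267, C), Mul(c, Add(-135, Mul(-14, c)))) (Function('R')(C, c) = Add(Mul(-267, C), Mul(Add(Add(-135, Mul(-15, c)), c), c)) = Add(Mul(-267, C), Mul(Add(-135, Mul(-14, c)), c)) = Add(Mul(-267, C), Mul(c, Add(-135, Mul(-14, c)))))
Add(Function('R')(-169, -693), Mul(-1, Function('A')(34))) = Add(Add(Mul(-267, -169), Mul(-135, -693), Mul(-14, Pow(-693, 2))), Mul(-1, 34)) = Add(Add(45123, 93555, Mul(-14, 480249)), -34) = Add(Add(45123, 93555, -6723486), -34) = Add(-6584808, -34) = -6584842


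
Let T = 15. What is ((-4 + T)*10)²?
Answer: 12100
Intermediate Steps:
((-4 + T)*10)² = ((-4 + 15)*10)² = (11*10)² = 110² = 12100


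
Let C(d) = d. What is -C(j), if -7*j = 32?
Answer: 32/7 ≈ 4.5714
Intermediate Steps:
j = -32/7 (j = -⅐*32 = -32/7 ≈ -4.5714)
-C(j) = -1*(-32/7) = 32/7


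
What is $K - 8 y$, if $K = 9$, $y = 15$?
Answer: $-111$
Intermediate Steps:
$K - 8 y = 9 - 120 = -111$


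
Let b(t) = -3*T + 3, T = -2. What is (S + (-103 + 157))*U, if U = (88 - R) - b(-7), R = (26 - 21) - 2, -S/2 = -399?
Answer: 64752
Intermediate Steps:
S = 798 (S = -2*(-399) = 798)
b(t) = 9 (b(t) = -3*(-2) + 3 = 6 + 3 = 9)
R = 3 (R = 5 - 2 = 3)
U = 76 (U = (88 - 1*3) - 1*9 = (88 - 3) - 9 = 85 - 9 = 76)
(S + (-103 + 157))*U = (798 + (-103 + 157))*76 = (798 + 54)*76 = 852*76 = 64752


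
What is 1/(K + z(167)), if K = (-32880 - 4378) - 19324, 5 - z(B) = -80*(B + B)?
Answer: -1/29857 ≈ -3.3493e-5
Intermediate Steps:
z(B) = 5 + 160*B (z(B) = 5 - (-80)*(B + B) = 5 - (-80)*2*B = 5 - (-160)*B = 5 + 160*B)
K = -56582 (K = -37258 - 19324 = -56582)
1/(K + z(167)) = 1/(-56582 + (5 + 160*167)) = 1/(-56582 + (5 + 26720)) = 1/(-56582 + 26725) = 1/(-29857) = -1/29857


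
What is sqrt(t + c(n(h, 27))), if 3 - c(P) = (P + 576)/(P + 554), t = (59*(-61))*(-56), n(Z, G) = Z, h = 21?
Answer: 4*sqrt(166590334)/115 ≈ 448.94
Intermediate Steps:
t = 201544 (t = -3599*(-56) = 201544)
c(P) = 3 - (576 + P)/(554 + P) (c(P) = 3 - (P + 576)/(P + 554) = 3 - (576 + P)/(554 + P))
sqrt(t + c(n(h, 27))) = sqrt(201544 + 2*(543 + 21)/(554 + 21)) = sqrt(201544 + 2*564/575) = sqrt(201544 + 2*(1/575)*564) = sqrt(201544 + 1128/575) = sqrt(115888928/575) = 4*sqrt(166590334)/115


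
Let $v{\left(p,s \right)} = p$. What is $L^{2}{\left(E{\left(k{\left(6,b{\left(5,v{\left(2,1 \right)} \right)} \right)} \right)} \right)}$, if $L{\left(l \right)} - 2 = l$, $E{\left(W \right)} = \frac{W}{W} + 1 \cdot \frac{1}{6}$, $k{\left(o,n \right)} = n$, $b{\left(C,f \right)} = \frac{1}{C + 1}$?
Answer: $\frac{361}{36} \approx 10.028$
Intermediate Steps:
$b{\left(C,f \right)} = \frac{1}{1 + C}$
$E{\left(W \right)} = \frac{7}{6}$ ($E{\left(W \right)} = 1 + 1 \cdot \frac{1}{6} = 1 + \frac{1}{6} = \frac{7}{6}$)
$L{\left(l \right)} = 2 + l$
$L^{2}{\left(E{\left(k{\left(6,b{\left(5,v{\left(2,1 \right)} \right)} \right)} \right)} \right)} = \left(2 + \frac{7}{6}\right)^{2} = \left(\frac{19}{6}\right)^{2} = \frac{361}{36}$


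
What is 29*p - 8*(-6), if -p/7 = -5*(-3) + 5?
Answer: -4012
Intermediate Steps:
p = -140 (p = -7*(-5*(-3) + 5) = -7*(15 + 5) = -7*20 = -140)
29*p - 8*(-6) = 29*(-140) - 8*(-6) = -4060 + 48 = -4012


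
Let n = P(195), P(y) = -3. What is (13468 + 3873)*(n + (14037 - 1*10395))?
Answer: 63103899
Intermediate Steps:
n = -3
(13468 + 3873)*(n + (14037 - 1*10395)) = (13468 + 3873)*(-3 + (14037 - 1*10395)) = 17341*(-3 + (14037 - 10395)) = 17341*(-3 + 3642) = 17341*3639 = 63103899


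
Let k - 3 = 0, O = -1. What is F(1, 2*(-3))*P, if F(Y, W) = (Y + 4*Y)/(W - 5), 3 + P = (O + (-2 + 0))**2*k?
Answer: -120/11 ≈ -10.909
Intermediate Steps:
k = 3 (k = 3 + 0 = 3)
P = 24 (P = -3 + (-1 + (-2 + 0))**2*3 = -3 + (-1 - 2)**2*3 = -3 + (-3)**2*3 = -3 + 9*3 = -3 + 27 = 24)
F(Y, W) = 5*Y/(-5 + W) (F(Y, W) = (5*Y)/(-5 + W) = 5*Y/(-5 + W))
F(1, 2*(-3))*P = (5*1/(-5 + 2*(-3)))*24 = (5*1/(-5 - 6))*24 = (5*1/(-11))*24 = (5*1*(-1/11))*24 = -5/11*24 = -120/11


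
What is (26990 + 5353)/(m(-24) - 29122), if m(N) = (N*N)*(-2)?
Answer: -32343/30274 ≈ -1.0683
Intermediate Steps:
m(N) = -2*N**2 (m(N) = N**2*(-2) = -2*N**2)
(26990 + 5353)/(m(-24) - 29122) = (26990 + 5353)/(-2*(-24)**2 - 29122) = 32343/(-2*576 - 29122) = 32343/(-1152 - 29122) = 32343/(-30274) = 32343*(-1/30274) = -32343/30274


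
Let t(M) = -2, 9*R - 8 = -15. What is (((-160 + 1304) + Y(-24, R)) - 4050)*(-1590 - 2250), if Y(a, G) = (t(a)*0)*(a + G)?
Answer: 11159040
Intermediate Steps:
R = -7/9 (R = 8/9 + (⅑)*(-15) = 8/9 - 5/3 = -7/9 ≈ -0.77778)
Y(a, G) = 0 (Y(a, G) = (-2*0)*(a + G) = 0*(G + a) = 0)
(((-160 + 1304) + Y(-24, R)) - 4050)*(-1590 - 2250) = (((-160 + 1304) + 0) - 4050)*(-1590 - 2250) = ((1144 + 0) - 4050)*(-3840) = (1144 - 4050)*(-3840) = -2906*(-3840) = 11159040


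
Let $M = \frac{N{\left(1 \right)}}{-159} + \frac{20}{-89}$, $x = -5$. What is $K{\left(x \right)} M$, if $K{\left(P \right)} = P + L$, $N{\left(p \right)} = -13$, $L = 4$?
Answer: $\frac{2023}{14151} \approx 0.14296$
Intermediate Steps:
$K{\left(P \right)} = 4 + P$ ($K{\left(P \right)} = P + 4 = 4 + P$)
$M = - \frac{2023}{14151}$ ($M = - \frac{13}{-159} + \frac{20}{-89} = \left(-13\right) \left(- \frac{1}{159}\right) + 20 \left(- \frac{1}{89}\right) = \frac{13}{159} - \frac{20}{89} = - \frac{2023}{14151} \approx -0.14296$)
$K{\left(x \right)} M = \left(4 - 5\right) \left(- \frac{2023}{14151}\right) = \left(-1\right) \left(- \frac{2023}{14151}\right) = \frac{2023}{14151}$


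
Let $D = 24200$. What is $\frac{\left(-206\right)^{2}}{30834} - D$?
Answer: $- \frac{373070182}{15417} \approx -24199.0$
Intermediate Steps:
$\frac{\left(-206\right)^{2}}{30834} - D = \frac{\left(-206\right)^{2}}{30834} - 24200 = 42436 \cdot \frac{1}{30834} - 24200 = \frac{21218}{15417} - 24200 = - \frac{373070182}{15417}$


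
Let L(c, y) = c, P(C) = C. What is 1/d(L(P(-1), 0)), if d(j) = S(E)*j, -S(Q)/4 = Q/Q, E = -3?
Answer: 1/4 ≈ 0.25000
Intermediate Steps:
S(Q) = -4 (S(Q) = -4*Q/Q = -4*1 = -4)
d(j) = -4*j
1/d(L(P(-1), 0)) = 1/(-4*(-1)) = 1/4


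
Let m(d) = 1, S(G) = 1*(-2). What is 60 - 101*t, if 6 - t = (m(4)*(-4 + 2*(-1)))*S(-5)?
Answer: 666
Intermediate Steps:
S(G) = -2
t = -6 (t = 6 - 1*(-4 + 2*(-1))*(-2) = 6 - 1*(-4 - 2)*(-2) = 6 - 1*(-6)*(-2) = 6 - (-6)*(-2) = 6 - 1*12 = 6 - 12 = -6)
60 - 101*t = 60 - 101*(-6) = 60 + 606 = 666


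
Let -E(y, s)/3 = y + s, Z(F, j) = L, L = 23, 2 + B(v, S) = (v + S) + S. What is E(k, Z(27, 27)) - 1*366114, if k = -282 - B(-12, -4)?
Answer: -365403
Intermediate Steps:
B(v, S) = -2 + v + 2*S (B(v, S) = -2 + ((v + S) + S) = -2 + ((S + v) + S) = -2 + (v + 2*S) = -2 + v + 2*S)
Z(F, j) = 23
k = -260 (k = -282 - (-2 - 12 + 2*(-4)) = -282 - (-2 - 12 - 8) = -282 - 1*(-22) = -282 + 22 = -260)
E(y, s) = -3*s - 3*y (E(y, s) = -3*(y + s) = -3*(s + y) = -3*s - 3*y)
E(k, Z(27, 27)) - 1*366114 = (-3*23 - 3*(-260)) - 1*366114 = (-69 + 780) - 366114 = 711 - 366114 = -365403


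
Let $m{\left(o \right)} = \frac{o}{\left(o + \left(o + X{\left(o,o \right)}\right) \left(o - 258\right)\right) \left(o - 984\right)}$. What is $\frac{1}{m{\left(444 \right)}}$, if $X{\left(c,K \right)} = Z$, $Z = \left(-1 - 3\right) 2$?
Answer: $- \frac{3669300}{37} \approx -99170.0$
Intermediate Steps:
$Z = -8$ ($Z = \left(-4\right) 2 = -8$)
$X{\left(c,K \right)} = -8$
$m{\left(o \right)} = \frac{o}{\left(-984 + o\right) \left(o + \left(-258 + o\right) \left(-8 + o\right)\right)}$ ($m{\left(o \right)} = \frac{o}{\left(o + \left(o - 8\right) \left(o - 258\right)\right) \left(o - 984\right)} = \frac{o}{\left(o + \left(-8 + o\right) \left(-258 + o\right)\right) \left(-984 + o\right)} = \frac{o}{\left(o + \left(-258 + o\right) \left(-8 + o\right)\right) \left(-984 + o\right)} = \frac{o}{\left(-984 + o\right) \left(o + \left(-258 + o\right) \left(-8 + o\right)\right)}$)
$\frac{1}{m{\left(444 \right)}} = \frac{1}{444 \frac{1}{-2030976 + 444^{3} - 1249 \cdot 444^{2} + 262824 \cdot 444}} = \frac{1}{444 \frac{1}{-2030976 + 87528384 - 246222864 + 116693856}} = \frac{1}{444 \frac{1}{-44031600}} = \frac{1}{444 \left(- \frac{1}{44031600}\right)} = \frac{1}{- \frac{37}{3669300}} = - \frac{3669300}{37}$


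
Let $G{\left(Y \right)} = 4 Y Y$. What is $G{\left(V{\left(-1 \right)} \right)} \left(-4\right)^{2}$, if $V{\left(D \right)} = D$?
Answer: $64$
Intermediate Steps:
$G{\left(Y \right)} = 4 Y^{2}$
$G{\left(V{\left(-1 \right)} \right)} \left(-4\right)^{2} = 4 \left(-1\right)^{2} \left(-4\right)^{2} = 4 \cdot 1 \cdot 16 = 4 \cdot 16 = 64$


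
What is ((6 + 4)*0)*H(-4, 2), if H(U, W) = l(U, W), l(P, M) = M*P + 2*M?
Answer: 0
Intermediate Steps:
l(P, M) = 2*M + M*P
H(U, W) = W*(2 + U)
((6 + 4)*0)*H(-4, 2) = ((6 + 4)*0)*(2*(2 - 4)) = (10*0)*(2*(-2)) = 0*(-4) = 0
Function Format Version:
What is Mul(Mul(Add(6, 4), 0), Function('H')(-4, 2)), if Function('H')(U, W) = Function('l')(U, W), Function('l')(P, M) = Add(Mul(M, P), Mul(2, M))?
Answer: 0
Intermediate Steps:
Function('l')(P, M) = Add(Mul(2, M), Mul(M, P))
Function('H')(U, W) = Mul(W, Add(2, U))
Mul(Mul(Add(6, 4), 0), Function('H')(-4, 2)) = Mul(Mul(Add(6, 4), 0), Mul(2, Add(2, -4))) = Mul(Mul(10, 0), Mul(2, -2)) = Mul(0, -4) = 0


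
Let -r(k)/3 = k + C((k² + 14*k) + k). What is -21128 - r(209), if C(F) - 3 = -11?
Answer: -20525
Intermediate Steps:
C(F) = -8 (C(F) = 3 - 11 = -8)
r(k) = 24 - 3*k (r(k) = -3*(k - 8) = -3*(-8 + k) = 24 - 3*k)
-21128 - r(209) = -21128 - (24 - 3*209) = -21128 - (24 - 627) = -21128 - 1*(-603) = -21128 + 603 = -20525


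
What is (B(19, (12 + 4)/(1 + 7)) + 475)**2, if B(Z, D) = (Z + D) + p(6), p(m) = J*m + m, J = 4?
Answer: 276676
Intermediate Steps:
p(m) = 5*m (p(m) = 4*m + m = 5*m)
B(Z, D) = 30 + D + Z (B(Z, D) = (Z + D) + 5*6 = (D + Z) + 30 = 30 + D + Z)
(B(19, (12 + 4)/(1 + 7)) + 475)**2 = ((30 + (12 + 4)/(1 + 7) + 19) + 475)**2 = ((30 + 16/8 + 19) + 475)**2 = ((30 + 16*(1/8) + 19) + 475)**2 = ((30 + 2 + 19) + 475)**2 = (51 + 475)**2 = 526**2 = 276676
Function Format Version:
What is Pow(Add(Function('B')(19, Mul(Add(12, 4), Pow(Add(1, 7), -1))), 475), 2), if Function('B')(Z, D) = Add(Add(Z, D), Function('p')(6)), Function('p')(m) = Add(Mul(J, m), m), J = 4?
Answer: 276676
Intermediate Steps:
Function('p')(m) = Mul(5, m) (Function('p')(m) = Add(Mul(4, m), m) = Mul(5, m))
Function('B')(Z, D) = Add(30, D, Z) (Function('B')(Z, D) = Add(Add(Z, D), Mul(5, 6)) = Add(Add(D, Z), 30) = Add(30, D, Z))
Pow(Add(Function('B')(19, Mul(Add(12, 4), Pow(Add(1, 7), -1))), 475), 2) = Pow(Add(Add(30, Mul(Add(12, 4), Pow(Add(1, 7), -1)), 19), 475), 2) = Pow(Add(Add(30, Mul(16, Pow(8, -1)), 19), 475), 2) = Pow(Add(Add(30, Mul(16, Rational(1, 8)), 19), 475), 2) = Pow(Add(Add(30, 2, 19), 475), 2) = Pow(Add(51, 475), 2) = Pow(526, 2) = 276676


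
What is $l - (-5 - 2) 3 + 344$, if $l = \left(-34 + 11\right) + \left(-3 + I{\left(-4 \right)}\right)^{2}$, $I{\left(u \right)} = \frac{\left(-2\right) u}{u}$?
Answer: $386$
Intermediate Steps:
$I{\left(u \right)} = -2$
$l = 2$ ($l = \left(-34 + 11\right) + \left(-3 - 2\right)^{2} = -23 + \left(-5\right)^{2} = -23 + 25 = 2$)
$l - (-5 - 2) 3 + 344 = 2 - (-5 - 2) 3 + 344 = 2 \left(-1\right) \left(-7\right) 3 + 344 = 2 \cdot 7 \cdot 3 + 344 = 2 \cdot 21 + 344 = 42 + 344 = 386$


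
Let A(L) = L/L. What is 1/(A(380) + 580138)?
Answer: 1/580139 ≈ 1.7237e-6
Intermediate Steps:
A(L) = 1
1/(A(380) + 580138) = 1/(1 + 580138) = 1/580139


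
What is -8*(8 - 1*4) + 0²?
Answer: -32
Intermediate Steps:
-8*(8 - 1*4) + 0² = -8*(8 - 4) + 0 = -8*4 + 0 = -32 + 0 = -32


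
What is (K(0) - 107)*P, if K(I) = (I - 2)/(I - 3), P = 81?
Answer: -8613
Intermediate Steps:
K(I) = (-2 + I)/(-3 + I)
(K(0) - 107)*P = ((-2 + 0)/(-3 + 0) - 107)*81 = (-2/(-3) - 107)*81 = (-1/3*(-2) - 107)*81 = (2/3 - 107)*81 = -319/3*81 = -8613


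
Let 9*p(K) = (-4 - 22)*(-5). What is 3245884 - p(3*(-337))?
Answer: 29212826/9 ≈ 3.2459e+6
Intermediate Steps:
p(K) = 130/9 (p(K) = ((-4 - 22)*(-5))/9 = (-26*(-5))/9 = (⅑)*130 = 130/9)
3245884 - p(3*(-337)) = 3245884 - 1*130/9 = 3245884 - 130/9 = 29212826/9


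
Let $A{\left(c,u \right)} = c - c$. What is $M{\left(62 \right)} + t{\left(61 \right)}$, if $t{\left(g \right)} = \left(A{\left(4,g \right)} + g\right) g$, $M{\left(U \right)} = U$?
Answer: $3783$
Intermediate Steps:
$A{\left(c,u \right)} = 0$
$t{\left(g \right)} = g^{2}$ ($t{\left(g \right)} = \left(0 + g\right) g = g g = g^{2}$)
$M{\left(62 \right)} + t{\left(61 \right)} = 62 + 61^{2} = 62 + 3721 = 3783$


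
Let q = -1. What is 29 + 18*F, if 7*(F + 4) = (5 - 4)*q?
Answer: -319/7 ≈ -45.571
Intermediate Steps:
F = -29/7 (F = -4 + ((5 - 4)*(-1))/7 = -4 + (1*(-1))/7 = -4 + (1/7)*(-1) = -4 - 1/7 = -29/7 ≈ -4.1429)
29 + 18*F = 29 + 18*(-29/7) = 29 - 522/7 = -319/7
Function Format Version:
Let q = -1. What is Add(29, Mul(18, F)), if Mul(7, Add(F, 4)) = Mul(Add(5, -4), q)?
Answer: Rational(-319, 7) ≈ -45.571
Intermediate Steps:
F = Rational(-29, 7) (F = Add(-4, Mul(Rational(1, 7), Mul(Add(5, -4), -1))) = Add(-4, Mul(Rational(1, 7), Mul(1, -1))) = Add(-4, Mul(Rational(1, 7), -1)) = Add(-4, Rational(-1, 7)) = Rational(-29, 7) ≈ -4.1429)
Add(29, Mul(18, F)) = Add(29, Mul(18, Rational(-29, 7))) = Add(29, Rational(-522, 7)) = Rational(-319, 7)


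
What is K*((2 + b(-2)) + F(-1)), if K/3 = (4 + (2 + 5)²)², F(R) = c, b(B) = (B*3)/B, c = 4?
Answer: 75843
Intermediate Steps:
b(B) = 3 (b(B) = (3*B)/B = 3)
F(R) = 4
K = 8427 (K = 3*(4 + (2 + 5)²)² = 3*(4 + 7²)² = 3*(4 + 49)² = 3*53² = 3*2809 = 8427)
K*((2 + b(-2)) + F(-1)) = 8427*((2 + 3) + 4) = 8427*(5 + 4) = 8427*9 = 75843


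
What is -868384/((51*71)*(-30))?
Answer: 434192/54315 ≈ 7.9940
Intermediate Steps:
-868384/((51*71)*(-30)) = -868384/(3621*(-30)) = -868384/(-108630) = -868384*(-1/108630) = 434192/54315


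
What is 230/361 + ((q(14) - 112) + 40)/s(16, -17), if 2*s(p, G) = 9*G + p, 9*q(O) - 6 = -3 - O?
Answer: 759388/445113 ≈ 1.7061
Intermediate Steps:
q(O) = ⅓ - O/9 (q(O) = ⅔ + (-3 - O)/9 = ⅔ + (-⅓ - O/9) = ⅓ - O/9)
s(p, G) = p/2 + 9*G/2 (s(p, G) = (9*G + p)/2 = (p + 9*G)/2 = p/2 + 9*G/2)
230/361 + ((q(14) - 112) + 40)/s(16, -17) = 230/361 + (((⅓ - ⅑*14) - 112) + 40)/((½)*16 + (9/2)*(-17)) = 230*(1/361) + (((⅓ - 14/9) - 112) + 40)/(8 - 153/2) = 230/361 + ((-11/9 - 112) + 40)/(-137/2) = 230/361 + (-1019/9 + 40)*(-2/137) = 230/361 - 659/9*(-2/137) = 230/361 + 1318/1233 = 759388/445113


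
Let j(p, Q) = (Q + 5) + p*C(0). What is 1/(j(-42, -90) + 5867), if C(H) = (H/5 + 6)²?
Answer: 1/4270 ≈ 0.00023419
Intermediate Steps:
C(H) = (6 + H/5)² (C(H) = (H*(⅕) + 6)² = (H/5 + 6)² = (6 + H/5)²)
j(p, Q) = 5 + Q + 36*p (j(p, Q) = (Q + 5) + p*((30 + 0)²/25) = (5 + Q) + p*((1/25)*30²) = (5 + Q) + p*((1/25)*900) = (5 + Q) + p*36 = (5 + Q) + 36*p = 5 + Q + 36*p)
1/(j(-42, -90) + 5867) = 1/((5 - 90 + 36*(-42)) + 5867) = 1/((5 - 90 - 1512) + 5867) = 1/(-1597 + 5867) = 1/4270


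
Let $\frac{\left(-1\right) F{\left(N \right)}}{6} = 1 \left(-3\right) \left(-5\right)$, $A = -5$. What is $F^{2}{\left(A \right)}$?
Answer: $8100$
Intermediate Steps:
$F{\left(N \right)} = -90$ ($F{\left(N \right)} = - 6 \cdot 1 \left(-3\right) \left(-5\right) = - 6 \left(\left(-3\right) \left(-5\right)\right) = \left(-6\right) 15 = -90$)
$F^{2}{\left(A \right)} = \left(-90\right)^{2} = 8100$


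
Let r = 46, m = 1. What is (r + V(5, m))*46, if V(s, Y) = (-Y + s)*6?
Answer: 3220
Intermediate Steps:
V(s, Y) = -6*Y + 6*s (V(s, Y) = (s - Y)*6 = -6*Y + 6*s)
(r + V(5, m))*46 = (46 + (-6*1 + 6*5))*46 = (46 + (-6 + 30))*46 = (46 + 24)*46 = 70*46 = 3220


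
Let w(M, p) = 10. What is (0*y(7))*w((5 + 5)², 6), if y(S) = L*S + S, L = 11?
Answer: 0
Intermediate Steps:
y(S) = 12*S (y(S) = 11*S + S = 12*S)
(0*y(7))*w((5 + 5)², 6) = (0*(12*7))*10 = (0*84)*10 = 0*10 = 0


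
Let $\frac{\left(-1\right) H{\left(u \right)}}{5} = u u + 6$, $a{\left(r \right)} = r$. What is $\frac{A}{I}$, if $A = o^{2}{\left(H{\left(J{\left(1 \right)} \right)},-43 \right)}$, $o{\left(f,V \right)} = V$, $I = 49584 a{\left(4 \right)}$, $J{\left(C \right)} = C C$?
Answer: $\frac{1849}{198336} \approx 0.0093226$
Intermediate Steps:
$J{\left(C \right)} = C^{2}$
$H{\left(u \right)} = -30 - 5 u^{2}$ ($H{\left(u \right)} = - 5 \left(u u + 6\right) = - 5 \left(u^{2} + 6\right) = - 5 \left(6 + u^{2}\right) = -30 - 5 u^{2}$)
$I = 198336$ ($I = 49584 \cdot 4 = 198336$)
$A = 1849$ ($A = \left(-43\right)^{2} = 1849$)
$\frac{A}{I} = \frac{1849}{198336}$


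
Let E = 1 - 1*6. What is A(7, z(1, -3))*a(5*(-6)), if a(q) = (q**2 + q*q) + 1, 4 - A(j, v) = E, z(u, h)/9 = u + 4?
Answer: 16209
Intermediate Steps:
E = -5 (E = 1 - 6 = -5)
z(u, h) = 36 + 9*u (z(u, h) = 9*(u + 4) = 9*(4 + u) = 36 + 9*u)
A(j, v) = 9 (A(j, v) = 4 - 1*(-5) = 4 + 5 = 9)
a(q) = 1 + 2*q**2 (a(q) = (q**2 + q**2) + 1 = 2*q**2 + 1 = 1 + 2*q**2)
A(7, z(1, -3))*a(5*(-6)) = 9*(1 + 2*(5*(-6))**2) = 9*(1 + 2*(-30)**2) = 9*(1 + 2*900) = 9*(1 + 1800) = 9*1801 = 16209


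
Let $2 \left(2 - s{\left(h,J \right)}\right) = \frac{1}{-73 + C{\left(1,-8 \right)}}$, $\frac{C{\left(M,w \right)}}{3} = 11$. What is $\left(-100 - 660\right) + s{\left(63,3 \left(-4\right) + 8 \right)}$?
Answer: $- \frac{60639}{80} \approx -757.99$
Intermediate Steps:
$C{\left(M,w \right)} = 33$ ($C{\left(M,w \right)} = 3 \cdot 11 = 33$)
$s{\left(h,J \right)} = \frac{161}{80}$ ($s{\left(h,J \right)} = 2 - \frac{1}{2 \left(-73 + 33\right)} = 2 - \frac{1}{2 \left(-40\right)} = 2 - - \frac{1}{80} = 2 + \frac{1}{80} = \frac{161}{80}$)
$\left(-100 - 660\right) + s{\left(63,3 \left(-4\right) + 8 \right)} = \left(-100 - 660\right) + \frac{161}{80} = -760 + \frac{161}{80} = - \frac{60639}{80}$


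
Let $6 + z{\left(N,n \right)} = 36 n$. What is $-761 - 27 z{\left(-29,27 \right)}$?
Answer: $-26843$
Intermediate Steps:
$z{\left(N,n \right)} = -6 + 36 n$
$-761 - 27 z{\left(-29,27 \right)} = -761 - 27 \left(-6 + 36 \cdot 27\right) = -761 - 27 \left(-6 + 972\right) = -761 - 26082 = -26843$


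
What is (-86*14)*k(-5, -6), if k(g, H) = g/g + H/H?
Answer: -2408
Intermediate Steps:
k(g, H) = 2 (k(g, H) = 1 + 1 = 2)
(-86*14)*k(-5, -6) = -86*14*2 = -1204*2 = -2408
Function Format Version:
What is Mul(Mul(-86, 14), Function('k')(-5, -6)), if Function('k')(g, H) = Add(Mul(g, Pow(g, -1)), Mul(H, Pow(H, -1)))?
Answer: -2408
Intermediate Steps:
Function('k')(g, H) = 2 (Function('k')(g, H) = Add(1, 1) = 2)
Mul(Mul(-86, 14), Function('k')(-5, -6)) = Mul(Mul(-86, 14), 2) = Mul(-1204, 2) = -2408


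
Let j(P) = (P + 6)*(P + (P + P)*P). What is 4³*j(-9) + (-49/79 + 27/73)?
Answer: -169412836/5767 ≈ -29376.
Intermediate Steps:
j(P) = (6 + P)*(P + 2*P²) (j(P) = (6 + P)*(P + (2*P)*P) = (6 + P)*(P + 2*P²))
4³*j(-9) + (-49/79 + 27/73) = 4³*(-9*(6 + 2*(-9)² + 13*(-9))) + (-49/79 + 27/73) = 64*(-9*(6 + 2*81 - 117)) + (-49*1/79 + 27*(1/73)) = 64*(-9*(6 + 162 - 117)) + (-49/79 + 27/73) = 64*(-9*51) - 1444/5767 = 64*(-459) - 1444/5767 = -29376 - 1444/5767 = -169412836/5767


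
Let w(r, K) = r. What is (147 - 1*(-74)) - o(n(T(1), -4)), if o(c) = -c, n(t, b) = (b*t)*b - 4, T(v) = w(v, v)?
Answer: 233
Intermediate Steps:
T(v) = v
n(t, b) = -4 + t*b**2 (n(t, b) = t*b**2 - 4 = -4 + t*b**2)
(147 - 1*(-74)) - o(n(T(1), -4)) = (147 - 1*(-74)) - (-1)*(-4 + 1*(-4)**2) = (147 + 74) - (-1)*(-4 + 1*16) = 221 - (-1)*(-4 + 16) = 221 - (-1)*12 = 221 - 1*(-12) = 221 + 12 = 233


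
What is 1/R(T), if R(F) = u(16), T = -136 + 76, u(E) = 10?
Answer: ⅒ ≈ 0.10000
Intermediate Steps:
T = -60
R(F) = 10
1/R(T) = 1/10 = ⅒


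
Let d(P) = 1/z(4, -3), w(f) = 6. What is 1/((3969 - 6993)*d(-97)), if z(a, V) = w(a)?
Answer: -1/504 ≈ -0.0019841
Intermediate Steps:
z(a, V) = 6
d(P) = ⅙ (d(P) = 1/6 = ⅙)
1/((3969 - 6993)*d(-97)) = 1/((3969 - 6993)*(⅙)) = 6/(-3024) = -1/3024*6 = -1/504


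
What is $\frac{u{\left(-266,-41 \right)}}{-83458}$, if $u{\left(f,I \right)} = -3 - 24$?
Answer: $\frac{27}{83458} \approx 0.00032352$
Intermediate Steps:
$u{\left(f,I \right)} = -27$ ($u{\left(f,I \right)} = -3 - 24 = -27$)
$\frac{u{\left(-266,-41 \right)}}{-83458} = - \frac{27}{-83458} = \left(-27\right) \left(- \frac{1}{83458}\right) = \frac{27}{83458}$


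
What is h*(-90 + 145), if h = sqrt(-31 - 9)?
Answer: 110*I*sqrt(10) ≈ 347.85*I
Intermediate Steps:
h = 2*I*sqrt(10) (h = sqrt(-40) = 2*I*sqrt(10) ≈ 6.3246*I)
h*(-90 + 145) = (2*I*sqrt(10))*(-90 + 145) = (2*I*sqrt(10))*55 = 110*I*sqrt(10)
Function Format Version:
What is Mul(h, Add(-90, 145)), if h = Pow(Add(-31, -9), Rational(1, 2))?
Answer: Mul(110, I, Pow(10, Rational(1, 2))) ≈ Mul(347.85, I)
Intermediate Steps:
h = Mul(2, I, Pow(10, Rational(1, 2))) (h = Pow(-40, Rational(1, 2)) = Mul(2, I, Pow(10, Rational(1, 2))) ≈ Mul(6.3246, I))
Mul(h, Add(-90, 145)) = Mul(Mul(2, I, Pow(10, Rational(1, 2))), Add(-90, 145)) = Mul(Mul(2, I, Pow(10, Rational(1, 2))), 55) = Mul(110, I, Pow(10, Rational(1, 2)))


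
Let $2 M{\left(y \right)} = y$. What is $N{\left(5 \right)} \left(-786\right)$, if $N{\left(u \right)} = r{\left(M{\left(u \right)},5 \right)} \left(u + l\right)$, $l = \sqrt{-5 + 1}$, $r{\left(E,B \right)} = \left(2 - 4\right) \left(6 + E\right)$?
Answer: $66810 + 26724 i \approx 66810.0 + 26724.0 i$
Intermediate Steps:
$M{\left(y \right)} = \frac{y}{2}$
$r{\left(E,B \right)} = -12 - 2 E$ ($r{\left(E,B \right)} = - 2 \left(6 + E\right) = -12 - 2 E$)
$l = 2 i$ ($l = \sqrt{-4} = 2 i \approx 2.0 i$)
$N{\left(u \right)} = \left(-12 - u\right) \left(u + 2 i\right)$ ($N{\left(u \right)} = \left(-12 - 2 \frac{u}{2}\right) \left(u + 2 i\right) = \left(-12 - u\right) \left(u + 2 i\right)$)
$N{\left(5 \right)} \left(-786\right) = - \left(12 + 5\right) \left(5 + 2 i\right) \left(-786\right) = \left(-1\right) 17 \left(5 + 2 i\right) \left(-786\right) = \left(-85 - 34 i\right) \left(-786\right) = 66810 + 26724 i$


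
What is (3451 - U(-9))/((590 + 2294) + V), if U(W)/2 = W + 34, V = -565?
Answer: 3401/2319 ≈ 1.4666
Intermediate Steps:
U(W) = 68 + 2*W (U(W) = 2*(W + 34) = 2*(34 + W) = 68 + 2*W)
(3451 - U(-9))/((590 + 2294) + V) = (3451 - (68 + 2*(-9)))/((590 + 2294) - 565) = (3451 - (68 - 18))/(2884 - 565) = (3451 - 1*50)/2319 = (3451 - 50)*(1/2319) = 3401*(1/2319) = 3401/2319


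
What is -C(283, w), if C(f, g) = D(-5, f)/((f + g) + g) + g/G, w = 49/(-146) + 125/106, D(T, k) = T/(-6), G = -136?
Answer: 16752743/5113835274 ≈ 0.0032760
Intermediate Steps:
D(T, k) = -T/6 (D(T, k) = T*(-⅙) = -T/6)
w = 3264/3869 (w = 49*(-1/146) + 125*(1/106) = -49/146 + 125/106 = 3264/3869 ≈ 0.84363)
C(f, g) = -g/136 + 5/(6*(f + 2*g)) (C(f, g) = (-⅙*(-5))/((f + g) + g) + g/(-136) = 5/(6*(f + 2*g)) + g*(-1/136) = 5/(6*(f + 2*g)) - g/136 = -g/136 + 5/(6*(f + 2*g)))
-C(283, w) = -(340 - 6*(3264/3869)² - 3*283*3264/3869)/(408*(283 + 2*(3264/3869))) = -(340 - 6*10653696/14969161 - 2771136/3869)/(408*(283 + 6528/3869)) = -(340 - 63922176/14969161 - 2771136/3869)/(408*1101455/3869) = -3869*(-5695932620)/(408*1101455*14969161) = -1*(-16752743/5113835274) = 16752743/5113835274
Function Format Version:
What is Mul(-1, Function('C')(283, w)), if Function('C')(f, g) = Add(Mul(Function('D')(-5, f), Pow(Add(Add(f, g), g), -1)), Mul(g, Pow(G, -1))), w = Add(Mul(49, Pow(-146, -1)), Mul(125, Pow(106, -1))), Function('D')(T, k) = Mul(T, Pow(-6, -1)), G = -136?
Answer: Rational(16752743, 5113835274) ≈ 0.0032760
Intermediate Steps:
Function('D')(T, k) = Mul(Rational(-1, 6), T) (Function('D')(T, k) = Mul(T, Rational(-1, 6)) = Mul(Rational(-1, 6), T))
w = Rational(3264, 3869) (w = Add(Mul(49, Rational(-1, 146)), Mul(125, Rational(1, 106))) = Add(Rational(-49, 146), Rational(125, 106)) = Rational(3264, 3869) ≈ 0.84363)
Function('C')(f, g) = Add(Mul(Rational(-1, 136), g), Mul(Rational(5, 6), Pow(Add(f, Mul(2, g)), -1))) (Function('C')(f, g) = Add(Mul(Mul(Rational(-1, 6), -5), Pow(Add(Add(f, g), g), -1)), Mul(g, Pow(-136, -1))) = Add(Mul(Rational(5, 6), Pow(Add(f, Mul(2, g)), -1)), Mul(g, Rational(-1, 136))) = Add(Mul(Rational(5, 6), Pow(Add(f, Mul(2, g)), -1)), Mul(Rational(-1, 136), g)) = Add(Mul(Rational(-1, 136), g), Mul(Rational(5, 6), Pow(Add(f, Mul(2, g)), -1))))
Mul(-1, Function('C')(283, w)) = Mul(-1, Mul(Rational(1, 408), Pow(Add(283, Mul(2, Rational(3264, 3869))), -1), Add(340, Mul(-6, Pow(Rational(3264, 3869), 2)), Mul(-3, 283, Rational(3264, 3869))))) = Mul(-1, Mul(Rational(1, 408), Pow(Add(283, Rational(6528, 3869)), -1), Add(340, Mul(-6, Rational(10653696, 14969161)), Rational(-2771136, 3869)))) = Mul(-1, Mul(Rational(1, 408), Pow(Rational(1101455, 3869), -1), Add(340, Rational(-63922176, 14969161), Rational(-2771136, 3869)))) = Mul(-1, Mul(Rational(1, 408), Rational(3869, 1101455), Rational(-5695932620, 14969161))) = Mul(-1, Rational(-16752743, 5113835274)) = Rational(16752743, 5113835274)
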